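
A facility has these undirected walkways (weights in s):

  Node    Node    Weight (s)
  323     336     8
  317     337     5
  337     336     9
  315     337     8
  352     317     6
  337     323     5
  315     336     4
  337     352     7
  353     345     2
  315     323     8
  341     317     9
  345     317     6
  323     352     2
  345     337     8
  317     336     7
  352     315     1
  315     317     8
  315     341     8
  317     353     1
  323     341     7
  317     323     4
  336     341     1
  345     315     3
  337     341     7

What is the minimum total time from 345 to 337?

Settle nodes by increasing distance from 345:
345: 0
353: 2  (via 345)
315: 3  (via 345)
317: 3  (via 353)
352: 4  (via 315)
323: 6  (via 352)
336: 7  (via 315)
337: 8  (via 345)
Shortest route: 345–337 = 8 s.

8 s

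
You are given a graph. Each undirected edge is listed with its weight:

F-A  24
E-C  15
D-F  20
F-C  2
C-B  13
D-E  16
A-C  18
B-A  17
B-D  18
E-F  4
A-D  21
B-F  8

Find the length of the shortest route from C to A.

Enumerating some paths:
C - B - A: 13+17 = 30
C - F - B - A: 2+8+17 = 27
C - F - A: 2+24 = 26
C - A: 18 = 18
Cheapest is C - A at 18.

18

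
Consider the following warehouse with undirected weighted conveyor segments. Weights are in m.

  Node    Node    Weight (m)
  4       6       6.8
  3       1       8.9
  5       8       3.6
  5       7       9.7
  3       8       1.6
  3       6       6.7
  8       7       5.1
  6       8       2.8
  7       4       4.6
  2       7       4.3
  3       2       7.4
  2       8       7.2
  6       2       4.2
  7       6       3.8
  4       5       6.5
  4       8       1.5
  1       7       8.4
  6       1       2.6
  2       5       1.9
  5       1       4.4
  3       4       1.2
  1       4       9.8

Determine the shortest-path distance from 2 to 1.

6.3 m

Enumerating some paths:
2 → 7 → 6 → 1: 4.3+3.8+2.6 = 10.7
2 → 6 → 1: 4.2+2.6 = 6.8
2 → 5 → 1: 1.9+4.4 = 6.3
The minimum is 6.3 m via 2 → 5 → 1.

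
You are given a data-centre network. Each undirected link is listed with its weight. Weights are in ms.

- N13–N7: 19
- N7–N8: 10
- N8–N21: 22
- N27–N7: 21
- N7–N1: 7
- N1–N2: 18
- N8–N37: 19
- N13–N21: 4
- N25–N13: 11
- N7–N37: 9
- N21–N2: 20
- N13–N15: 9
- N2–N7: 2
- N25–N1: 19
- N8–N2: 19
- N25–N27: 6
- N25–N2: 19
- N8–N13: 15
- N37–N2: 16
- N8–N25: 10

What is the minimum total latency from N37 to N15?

37 ms

Compare a few routes:
N37–N7–N13–N15: 9+19+9 = 37
N37–N7–N8–N13–N15: 9+10+15+9 = 43
N37–N8–N13–N15: 19+15+9 = 43
Cheapest is N37–N7–N13–N15 at 37 ms.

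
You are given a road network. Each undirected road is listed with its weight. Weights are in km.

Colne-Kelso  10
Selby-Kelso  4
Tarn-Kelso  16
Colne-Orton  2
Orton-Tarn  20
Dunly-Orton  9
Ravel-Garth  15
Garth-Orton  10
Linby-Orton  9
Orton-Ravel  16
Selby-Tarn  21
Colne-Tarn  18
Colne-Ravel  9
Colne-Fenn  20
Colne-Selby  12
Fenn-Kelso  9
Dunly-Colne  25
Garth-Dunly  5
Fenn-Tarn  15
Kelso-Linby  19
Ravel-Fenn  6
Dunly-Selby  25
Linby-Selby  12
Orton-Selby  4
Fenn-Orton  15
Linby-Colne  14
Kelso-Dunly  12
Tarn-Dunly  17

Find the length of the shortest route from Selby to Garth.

14 km

Settle nodes by increasing distance from Selby:
Selby: 0
Kelso: 4  (via Selby)
Orton: 4  (via Selby)
Colne: 6  (via Orton)
Linby: 12  (via Selby)
Dunly: 13  (via Orton)
Fenn: 13  (via Kelso)
Garth: 14  (via Orton)
Shortest route: Selby–Orton–Garth = 14 km.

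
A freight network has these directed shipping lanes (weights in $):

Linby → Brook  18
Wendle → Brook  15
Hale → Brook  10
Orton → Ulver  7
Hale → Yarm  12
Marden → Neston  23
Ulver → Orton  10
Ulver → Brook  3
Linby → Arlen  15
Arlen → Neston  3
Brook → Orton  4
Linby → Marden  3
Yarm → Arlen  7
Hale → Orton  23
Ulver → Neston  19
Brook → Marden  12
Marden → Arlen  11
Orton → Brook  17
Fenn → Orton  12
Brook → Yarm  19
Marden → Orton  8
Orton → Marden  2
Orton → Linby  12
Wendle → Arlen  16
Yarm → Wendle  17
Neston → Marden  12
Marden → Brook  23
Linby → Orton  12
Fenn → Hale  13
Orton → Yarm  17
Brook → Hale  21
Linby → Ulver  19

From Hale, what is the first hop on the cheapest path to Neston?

Yarm

Enumerating some paths:
Hale → Yarm → Arlen → Neston: 12+7+3 = 22
Hale → Brook → Orton → Marden → Arlen → Neston: 10+4+2+11+3 = 30
The minimum is $22 via Hale → Yarm → Arlen → Neston.
So from Hale the first move is to Yarm.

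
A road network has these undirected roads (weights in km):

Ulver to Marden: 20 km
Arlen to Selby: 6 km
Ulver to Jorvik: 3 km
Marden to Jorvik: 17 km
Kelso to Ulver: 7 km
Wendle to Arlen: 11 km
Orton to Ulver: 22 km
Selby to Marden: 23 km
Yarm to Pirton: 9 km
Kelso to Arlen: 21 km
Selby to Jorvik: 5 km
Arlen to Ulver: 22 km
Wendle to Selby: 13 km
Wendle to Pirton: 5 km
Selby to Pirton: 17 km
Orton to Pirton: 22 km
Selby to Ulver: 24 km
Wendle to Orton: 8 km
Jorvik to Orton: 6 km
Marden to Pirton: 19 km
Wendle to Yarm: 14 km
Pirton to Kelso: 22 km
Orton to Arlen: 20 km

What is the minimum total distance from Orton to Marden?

Shortest distances from Orton:
Orton: 0
Jorvik: 6  (via Orton)
Wendle: 8  (via Orton)
Ulver: 9  (via Jorvik)
Selby: 11  (via Jorvik)
Pirton: 13  (via Wendle)
Kelso: 16  (via Ulver)
Arlen: 17  (via Selby)
Yarm: 22  (via Wendle)
Marden: 23  (via Jorvik)
Shortest route: Orton–Jorvik–Marden = 23 km.

23 km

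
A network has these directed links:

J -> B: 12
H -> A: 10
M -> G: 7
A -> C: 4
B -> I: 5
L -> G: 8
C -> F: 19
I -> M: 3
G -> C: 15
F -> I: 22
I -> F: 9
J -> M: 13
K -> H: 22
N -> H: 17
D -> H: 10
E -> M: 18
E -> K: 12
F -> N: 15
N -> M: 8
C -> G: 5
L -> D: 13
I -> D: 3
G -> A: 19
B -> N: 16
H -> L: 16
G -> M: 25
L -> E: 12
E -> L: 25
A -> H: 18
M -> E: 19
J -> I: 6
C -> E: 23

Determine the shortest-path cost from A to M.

Settle nodes by increasing distance from A:
A: 0
C: 4  (via A)
G: 9  (via C)
H: 18  (via A)
F: 23  (via C)
E: 27  (via C)
L: 34  (via H)
M: 34  (via G)
Shortest route: A–C–G–M = 34.

34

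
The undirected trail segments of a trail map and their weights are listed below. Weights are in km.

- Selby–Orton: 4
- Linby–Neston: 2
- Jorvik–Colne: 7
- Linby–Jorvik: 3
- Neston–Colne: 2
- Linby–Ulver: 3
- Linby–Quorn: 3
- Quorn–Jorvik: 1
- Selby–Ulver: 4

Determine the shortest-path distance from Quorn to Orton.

Enumerating some paths:
Quorn - Linby - Ulver - Selby - Orton: 3+3+4+4 = 14
Quorn - Jorvik - Linby - Ulver - Selby - Orton: 1+3+3+4+4 = 15
Cheapest is Quorn - Linby - Ulver - Selby - Orton at 14 km.

14 km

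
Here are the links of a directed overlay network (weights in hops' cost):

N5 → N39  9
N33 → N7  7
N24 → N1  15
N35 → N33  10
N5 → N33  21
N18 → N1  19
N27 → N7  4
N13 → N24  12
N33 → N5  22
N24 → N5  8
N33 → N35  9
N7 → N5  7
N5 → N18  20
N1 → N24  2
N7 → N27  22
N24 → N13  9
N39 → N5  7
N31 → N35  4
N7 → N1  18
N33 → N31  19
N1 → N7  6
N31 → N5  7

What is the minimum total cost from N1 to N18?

30 hops' cost

Enumerating some paths:
N1 → N7 → N5 → N18: 6+7+20 = 33
N1 → N24 → N5 → N18: 2+8+20 = 30
The minimum is 30 hops' cost via N1 → N24 → N5 → N18.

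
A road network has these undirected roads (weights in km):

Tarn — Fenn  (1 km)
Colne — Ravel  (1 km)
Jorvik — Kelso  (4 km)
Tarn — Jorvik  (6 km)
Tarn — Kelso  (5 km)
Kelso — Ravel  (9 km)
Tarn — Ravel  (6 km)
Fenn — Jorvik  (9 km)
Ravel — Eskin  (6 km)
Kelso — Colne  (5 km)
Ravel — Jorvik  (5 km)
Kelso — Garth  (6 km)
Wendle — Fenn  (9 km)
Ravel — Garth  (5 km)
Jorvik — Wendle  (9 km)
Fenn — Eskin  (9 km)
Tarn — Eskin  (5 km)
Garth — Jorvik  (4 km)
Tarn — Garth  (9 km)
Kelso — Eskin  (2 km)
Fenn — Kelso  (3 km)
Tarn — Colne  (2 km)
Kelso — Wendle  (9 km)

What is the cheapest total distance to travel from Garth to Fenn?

9 km

Compare a few routes:
Garth → Tarn → Fenn: 9+1 = 10
Garth → Kelso → Fenn: 6+3 = 9
Cheapest is Garth → Kelso → Fenn at 9 km.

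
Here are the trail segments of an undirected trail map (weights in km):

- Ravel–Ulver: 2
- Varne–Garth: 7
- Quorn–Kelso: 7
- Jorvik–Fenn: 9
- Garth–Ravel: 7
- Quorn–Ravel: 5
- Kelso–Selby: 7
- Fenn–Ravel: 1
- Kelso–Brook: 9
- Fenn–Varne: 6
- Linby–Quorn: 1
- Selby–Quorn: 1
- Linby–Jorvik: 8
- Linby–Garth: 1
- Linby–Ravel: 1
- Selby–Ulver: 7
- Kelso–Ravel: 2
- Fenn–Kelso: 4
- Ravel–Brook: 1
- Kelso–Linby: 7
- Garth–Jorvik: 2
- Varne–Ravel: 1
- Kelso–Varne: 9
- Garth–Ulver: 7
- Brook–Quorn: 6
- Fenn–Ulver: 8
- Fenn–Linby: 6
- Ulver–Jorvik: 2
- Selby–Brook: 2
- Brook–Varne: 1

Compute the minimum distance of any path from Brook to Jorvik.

Compare a few routes:
Brook - Ravel - Linby - Garth - Jorvik: 1+1+1+2 = 5
Brook - Varne - Ravel - Ulver - Jorvik: 1+1+2+2 = 6
Cheapest is Brook - Ravel - Linby - Garth - Jorvik at 5 km.

5 km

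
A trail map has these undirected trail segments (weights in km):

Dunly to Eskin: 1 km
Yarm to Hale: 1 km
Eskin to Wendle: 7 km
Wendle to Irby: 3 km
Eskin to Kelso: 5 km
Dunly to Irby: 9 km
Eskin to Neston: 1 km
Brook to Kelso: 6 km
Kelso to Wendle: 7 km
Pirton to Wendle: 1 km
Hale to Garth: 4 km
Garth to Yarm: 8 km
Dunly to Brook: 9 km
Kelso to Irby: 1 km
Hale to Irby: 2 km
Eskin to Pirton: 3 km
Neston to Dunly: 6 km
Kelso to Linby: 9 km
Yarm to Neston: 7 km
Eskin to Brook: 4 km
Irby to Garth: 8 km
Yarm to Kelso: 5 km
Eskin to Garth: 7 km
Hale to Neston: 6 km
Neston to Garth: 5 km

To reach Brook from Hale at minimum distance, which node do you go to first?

Irby

Compare a few routes:
Hale - Neston - Eskin - Brook: 6+1+4 = 11
Hale - Irby - Kelso - Brook: 2+1+6 = 9
Hale - Irby - Kelso - Eskin - Brook: 2+1+5+4 = 12
The minimum is 9 km via Hale - Irby - Kelso - Brook.
So from Hale the first move is to Irby.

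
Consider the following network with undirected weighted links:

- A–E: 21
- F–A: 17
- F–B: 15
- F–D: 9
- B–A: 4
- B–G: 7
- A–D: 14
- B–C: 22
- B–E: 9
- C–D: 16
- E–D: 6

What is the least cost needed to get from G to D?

22

Running Dijkstra from G:
G: 0
B: 7  (via G)
A: 11  (via B)
E: 16  (via B)
D: 22  (via E)
Shortest route: G–B–E–D = 22.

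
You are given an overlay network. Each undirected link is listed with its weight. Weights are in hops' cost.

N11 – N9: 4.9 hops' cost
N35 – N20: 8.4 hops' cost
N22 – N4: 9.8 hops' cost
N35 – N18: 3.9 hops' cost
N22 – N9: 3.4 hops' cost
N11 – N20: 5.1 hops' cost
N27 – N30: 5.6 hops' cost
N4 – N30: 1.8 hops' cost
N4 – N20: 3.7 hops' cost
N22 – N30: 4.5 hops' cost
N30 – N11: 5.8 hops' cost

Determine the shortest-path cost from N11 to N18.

17.4 hops' cost

Settle nodes by increasing distance from N11:
N11: 0
N9: 4.9  (via N11)
N20: 5.1  (via N11)
N30: 5.8  (via N11)
N4: 7.6  (via N30)
N22: 8.3  (via N9)
N27: 11.4  (via N30)
N35: 13.5  (via N20)
N18: 17.4  (via N35)
Shortest route: N11 → N20 → N35 → N18 = 17.4 hops' cost.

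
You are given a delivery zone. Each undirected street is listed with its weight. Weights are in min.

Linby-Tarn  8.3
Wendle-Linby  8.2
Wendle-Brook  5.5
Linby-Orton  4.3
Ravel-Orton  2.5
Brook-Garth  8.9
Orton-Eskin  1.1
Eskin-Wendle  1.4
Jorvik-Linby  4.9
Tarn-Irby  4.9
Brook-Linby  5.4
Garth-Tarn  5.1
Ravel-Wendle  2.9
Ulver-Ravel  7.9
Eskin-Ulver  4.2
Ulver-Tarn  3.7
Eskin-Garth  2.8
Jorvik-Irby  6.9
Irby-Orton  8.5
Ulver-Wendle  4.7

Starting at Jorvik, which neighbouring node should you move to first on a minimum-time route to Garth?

Compare a few routes:
Jorvik → Linby → Wendle → Eskin → Garth: 4.9+8.2+1.4+2.8 = 17.3
Jorvik → Irby → Tarn → Garth: 6.9+4.9+5.1 = 16.9
Jorvik → Linby → Tarn → Garth: 4.9+8.3+5.1 = 18.3
Jorvik → Linby → Orton → Eskin → Garth: 4.9+4.3+1.1+2.8 = 13.1
Cheapest is Jorvik → Linby → Orton → Eskin → Garth at 13.1 min.
So from Jorvik the first move is to Linby.

Linby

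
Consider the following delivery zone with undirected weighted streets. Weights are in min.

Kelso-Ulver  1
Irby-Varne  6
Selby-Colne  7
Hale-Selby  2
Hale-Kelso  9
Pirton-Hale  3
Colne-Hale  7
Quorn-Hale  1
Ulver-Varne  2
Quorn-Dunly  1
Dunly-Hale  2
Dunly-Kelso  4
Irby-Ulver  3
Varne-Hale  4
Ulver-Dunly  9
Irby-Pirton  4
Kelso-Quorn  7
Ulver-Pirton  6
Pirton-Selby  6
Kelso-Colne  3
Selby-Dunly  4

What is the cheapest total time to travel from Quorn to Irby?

Running Dijkstra from Quorn:
Quorn: 0
Hale: 1  (via Quorn)
Dunly: 1  (via Quorn)
Selby: 3  (via Hale)
Pirton: 4  (via Hale)
Kelso: 5  (via Dunly)
Varne: 5  (via Hale)
Ulver: 6  (via Kelso)
Irby: 8  (via Pirton)
Shortest route: Quorn → Hale → Pirton → Irby = 8 min.

8 min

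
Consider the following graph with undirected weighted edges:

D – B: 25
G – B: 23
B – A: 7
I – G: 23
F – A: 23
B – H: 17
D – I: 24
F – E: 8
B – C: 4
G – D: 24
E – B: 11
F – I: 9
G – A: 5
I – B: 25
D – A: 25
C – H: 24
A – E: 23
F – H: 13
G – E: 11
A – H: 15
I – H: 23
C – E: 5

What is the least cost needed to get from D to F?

Running Dijkstra from D:
D: 0
G: 24  (via D)
I: 24  (via D)
A: 25  (via D)
B: 25  (via D)
C: 29  (via B)
F: 33  (via I)
Shortest route: D → I → F = 33.

33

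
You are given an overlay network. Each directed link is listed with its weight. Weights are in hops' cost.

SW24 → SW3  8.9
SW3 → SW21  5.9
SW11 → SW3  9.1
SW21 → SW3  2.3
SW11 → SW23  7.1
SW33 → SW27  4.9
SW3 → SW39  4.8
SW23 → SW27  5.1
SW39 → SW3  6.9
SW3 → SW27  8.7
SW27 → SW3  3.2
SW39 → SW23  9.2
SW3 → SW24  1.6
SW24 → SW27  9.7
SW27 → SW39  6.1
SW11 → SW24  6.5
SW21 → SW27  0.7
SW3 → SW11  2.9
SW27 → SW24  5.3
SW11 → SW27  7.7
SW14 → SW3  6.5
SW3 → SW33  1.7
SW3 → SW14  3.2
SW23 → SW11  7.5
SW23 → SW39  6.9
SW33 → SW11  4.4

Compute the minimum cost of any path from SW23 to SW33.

Candidate routes:
SW23 - SW39 - SW3 - SW33: 6.9+6.9+1.7 = 15.5
SW23 - SW27 - SW3 - SW33: 5.1+3.2+1.7 = 10
SW23 - SW11 - SW3 - SW33: 7.5+9.1+1.7 = 18.3
Cheapest is SW23 - SW27 - SW3 - SW33 at 10 hops' cost.

10 hops' cost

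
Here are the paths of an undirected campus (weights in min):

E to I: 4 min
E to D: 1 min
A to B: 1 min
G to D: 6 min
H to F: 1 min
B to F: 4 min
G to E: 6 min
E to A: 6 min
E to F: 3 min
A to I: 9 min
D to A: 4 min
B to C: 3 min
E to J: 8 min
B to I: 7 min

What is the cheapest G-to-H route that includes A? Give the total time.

16 min

Shortest G→A: G → D → A = 10
Best A to H: A → B → F → H costing 6
Total via A: 10 + 6 = 16 min.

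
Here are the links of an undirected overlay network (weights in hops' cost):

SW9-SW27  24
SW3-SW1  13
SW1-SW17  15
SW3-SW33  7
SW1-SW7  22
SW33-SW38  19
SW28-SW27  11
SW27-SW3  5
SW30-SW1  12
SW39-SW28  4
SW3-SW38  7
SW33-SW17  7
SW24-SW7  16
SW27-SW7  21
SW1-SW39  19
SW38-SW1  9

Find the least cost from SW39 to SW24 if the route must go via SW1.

Shortest SW39→SW1: SW39–SW1 = 19
Shortest SW1→SW24: SW1–SW7–SW24 = 38
Total via SW1: 19 + 38 = 57 hops' cost.

57 hops' cost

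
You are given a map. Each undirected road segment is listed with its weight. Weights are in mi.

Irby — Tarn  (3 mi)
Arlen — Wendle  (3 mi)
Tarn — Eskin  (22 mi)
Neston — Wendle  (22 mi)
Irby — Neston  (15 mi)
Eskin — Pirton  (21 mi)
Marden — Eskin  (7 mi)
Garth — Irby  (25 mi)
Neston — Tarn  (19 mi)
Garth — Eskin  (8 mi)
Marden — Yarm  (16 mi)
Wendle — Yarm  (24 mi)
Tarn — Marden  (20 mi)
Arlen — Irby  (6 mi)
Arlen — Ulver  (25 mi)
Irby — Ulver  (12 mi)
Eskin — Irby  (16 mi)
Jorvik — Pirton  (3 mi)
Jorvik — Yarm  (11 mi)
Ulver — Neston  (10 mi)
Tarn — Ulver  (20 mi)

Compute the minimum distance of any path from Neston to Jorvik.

Compare a few routes:
Neston - Irby - Arlen - Wendle - Yarm - Jorvik: 15+6+3+24+11 = 59
Neston - Ulver - Irby - Eskin - Pirton - Jorvik: 10+12+16+21+3 = 62
Neston - Wendle - Yarm - Jorvik: 22+24+11 = 57
Neston - Irby - Eskin - Pirton - Jorvik: 15+16+21+3 = 55
The minimum is 55 mi via Neston - Irby - Eskin - Pirton - Jorvik.

55 mi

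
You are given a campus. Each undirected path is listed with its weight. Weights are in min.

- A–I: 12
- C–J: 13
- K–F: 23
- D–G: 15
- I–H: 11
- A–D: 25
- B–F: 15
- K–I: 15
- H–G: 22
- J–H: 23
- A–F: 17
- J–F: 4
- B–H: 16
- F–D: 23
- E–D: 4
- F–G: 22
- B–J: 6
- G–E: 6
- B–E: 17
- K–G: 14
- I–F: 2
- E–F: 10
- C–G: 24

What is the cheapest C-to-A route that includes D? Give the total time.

Shortest C→D: C → J → F → E → D = 31
Shortest D→A: D → A = 25
Total via D: 31 + 25 = 56 min.

56 min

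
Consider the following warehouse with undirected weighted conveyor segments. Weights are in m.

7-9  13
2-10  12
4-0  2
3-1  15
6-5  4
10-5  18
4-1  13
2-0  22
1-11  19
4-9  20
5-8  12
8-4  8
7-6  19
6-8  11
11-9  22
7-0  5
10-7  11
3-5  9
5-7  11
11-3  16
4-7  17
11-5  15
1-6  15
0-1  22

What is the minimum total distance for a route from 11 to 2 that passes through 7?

49 m

Best 11 to 7: 11–5–7 costing 26
Best 7 to 2: 7–10–2 costing 23
Total via 7: 26 + 23 = 49 m.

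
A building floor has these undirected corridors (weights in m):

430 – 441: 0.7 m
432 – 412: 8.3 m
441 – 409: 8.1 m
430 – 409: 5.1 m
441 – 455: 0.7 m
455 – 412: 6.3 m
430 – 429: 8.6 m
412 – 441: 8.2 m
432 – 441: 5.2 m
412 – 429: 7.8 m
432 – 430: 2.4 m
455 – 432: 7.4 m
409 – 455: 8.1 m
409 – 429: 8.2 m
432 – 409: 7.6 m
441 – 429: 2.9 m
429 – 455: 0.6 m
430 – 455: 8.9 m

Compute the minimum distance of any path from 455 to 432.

3.8 m

Candidate routes:
455 - 429 - 441 - 430 - 432: 0.6+2.9+0.7+2.4 = 6.6
455 - 432: 7.4 = 7.4
455 - 441 - 430 - 432: 0.7+0.7+2.4 = 3.8
455 - 441 - 432: 0.7+5.2 = 5.9
The minimum is 3.8 m via 455 - 441 - 430 - 432.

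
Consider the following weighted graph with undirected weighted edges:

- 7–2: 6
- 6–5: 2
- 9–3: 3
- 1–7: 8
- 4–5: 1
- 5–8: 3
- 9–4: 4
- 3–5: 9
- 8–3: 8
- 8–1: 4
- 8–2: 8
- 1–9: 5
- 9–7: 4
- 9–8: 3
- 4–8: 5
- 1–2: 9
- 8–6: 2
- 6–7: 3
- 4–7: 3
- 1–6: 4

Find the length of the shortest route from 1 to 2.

9

Compare a few routes:
1 → 2: 9 = 9
1 → 8 → 2: 4+8 = 12
Cheapest is 1 → 2 at 9.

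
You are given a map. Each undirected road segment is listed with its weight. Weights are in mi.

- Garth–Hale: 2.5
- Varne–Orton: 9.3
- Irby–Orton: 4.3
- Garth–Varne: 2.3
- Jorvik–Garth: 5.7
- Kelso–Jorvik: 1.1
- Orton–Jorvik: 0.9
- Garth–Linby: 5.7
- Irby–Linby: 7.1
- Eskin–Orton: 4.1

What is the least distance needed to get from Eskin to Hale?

Running Dijkstra from Eskin:
Eskin: 0
Orton: 4.1  (via Eskin)
Jorvik: 5  (via Orton)
Kelso: 6.1  (via Jorvik)
Irby: 8.4  (via Orton)
Garth: 10.7  (via Jorvik)
Varne: 13  (via Garth)
Hale: 13.2  (via Garth)
Shortest route: Eskin → Orton → Jorvik → Garth → Hale = 13.2 mi.

13.2 mi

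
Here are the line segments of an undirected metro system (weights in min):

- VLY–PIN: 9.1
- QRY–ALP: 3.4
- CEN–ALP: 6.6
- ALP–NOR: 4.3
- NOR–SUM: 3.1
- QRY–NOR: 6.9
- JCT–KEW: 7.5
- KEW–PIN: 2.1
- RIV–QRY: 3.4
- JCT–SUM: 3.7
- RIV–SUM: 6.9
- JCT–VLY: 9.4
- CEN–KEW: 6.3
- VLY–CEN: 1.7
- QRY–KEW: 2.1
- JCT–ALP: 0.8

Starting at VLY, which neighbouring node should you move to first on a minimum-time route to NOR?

Compare a few routes:
VLY - JCT - ALP - NOR: 9.4+0.8+4.3 = 14.5
VLY - JCT - SUM - NOR: 9.4+3.7+3.1 = 16.2
VLY - CEN - ALP - JCT - SUM - NOR: 1.7+6.6+0.8+3.7+3.1 = 15.9
VLY - CEN - ALP - NOR: 1.7+6.6+4.3 = 12.6
The minimum is 12.6 min via VLY - CEN - ALP - NOR.
So from VLY the first move is to CEN.

CEN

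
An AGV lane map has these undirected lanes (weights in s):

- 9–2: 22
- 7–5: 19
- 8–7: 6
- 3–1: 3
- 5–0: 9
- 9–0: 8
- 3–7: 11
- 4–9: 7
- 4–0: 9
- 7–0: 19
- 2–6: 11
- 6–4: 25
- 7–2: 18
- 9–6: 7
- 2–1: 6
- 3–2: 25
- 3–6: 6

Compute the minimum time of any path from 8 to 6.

23 s

Shortest distances from 8:
8: 0
7: 6  (via 8)
3: 17  (via 7)
1: 20  (via 3)
6: 23  (via 3)
Shortest route: 8 → 7 → 3 → 6 = 23 s.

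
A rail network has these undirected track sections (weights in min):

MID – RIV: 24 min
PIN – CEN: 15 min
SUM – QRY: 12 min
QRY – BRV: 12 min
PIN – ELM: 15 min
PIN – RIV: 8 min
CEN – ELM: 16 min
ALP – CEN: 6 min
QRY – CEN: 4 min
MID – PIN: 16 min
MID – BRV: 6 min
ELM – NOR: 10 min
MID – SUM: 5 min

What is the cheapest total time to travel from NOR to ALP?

Candidate routes:
NOR–ELM–PIN–CEN–ALP: 10+15+15+6 = 46
NOR–ELM–CEN–ALP: 10+16+6 = 32
Cheapest is NOR–ELM–CEN–ALP at 32 min.

32 min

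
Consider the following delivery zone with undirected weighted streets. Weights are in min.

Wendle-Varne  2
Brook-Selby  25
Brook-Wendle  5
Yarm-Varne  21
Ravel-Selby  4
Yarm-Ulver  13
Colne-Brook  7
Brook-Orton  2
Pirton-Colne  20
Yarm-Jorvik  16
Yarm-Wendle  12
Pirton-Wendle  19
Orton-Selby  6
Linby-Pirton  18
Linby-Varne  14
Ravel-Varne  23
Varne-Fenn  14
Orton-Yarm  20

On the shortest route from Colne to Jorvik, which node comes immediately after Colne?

Brook

Enumerating some paths:
Colne → Brook → Orton → Yarm → Jorvik: 7+2+20+16 = 45
Colne → Brook → Wendle → Yarm → Jorvik: 7+5+12+16 = 40
The minimum is 40 min via Colne → Brook → Wendle → Yarm → Jorvik.
So from Colne the first move is to Brook.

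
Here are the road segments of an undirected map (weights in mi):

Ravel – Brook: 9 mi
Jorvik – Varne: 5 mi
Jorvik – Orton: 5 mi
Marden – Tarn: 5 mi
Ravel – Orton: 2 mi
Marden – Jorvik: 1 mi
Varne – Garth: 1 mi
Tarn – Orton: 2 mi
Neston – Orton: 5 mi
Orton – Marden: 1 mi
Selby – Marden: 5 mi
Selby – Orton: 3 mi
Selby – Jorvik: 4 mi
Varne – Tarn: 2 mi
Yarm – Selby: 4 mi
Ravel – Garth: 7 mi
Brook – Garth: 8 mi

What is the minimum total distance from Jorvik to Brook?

13 mi

Compare a few routes:
Jorvik–Marden–Orton–Ravel–Brook: 1+1+2+9 = 13
Jorvik–Marden–Orton–Tarn–Varne–Garth–Brook: 1+1+2+2+1+8 = 15
Jorvik–Varne–Garth–Brook: 5+1+8 = 14
Cheapest is Jorvik–Marden–Orton–Ravel–Brook at 13 mi.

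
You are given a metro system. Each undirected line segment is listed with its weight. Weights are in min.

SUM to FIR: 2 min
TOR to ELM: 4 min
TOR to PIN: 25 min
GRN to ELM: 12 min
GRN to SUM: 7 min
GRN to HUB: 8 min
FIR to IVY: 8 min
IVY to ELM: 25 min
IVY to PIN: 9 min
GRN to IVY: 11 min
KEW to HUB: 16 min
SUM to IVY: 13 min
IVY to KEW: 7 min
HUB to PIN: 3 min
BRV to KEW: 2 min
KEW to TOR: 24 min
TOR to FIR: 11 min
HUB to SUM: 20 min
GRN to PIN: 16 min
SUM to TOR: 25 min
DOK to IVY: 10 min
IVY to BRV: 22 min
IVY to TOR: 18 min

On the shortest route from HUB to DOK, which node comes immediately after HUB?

PIN

Candidate routes:
HUB → PIN → IVY → DOK: 3+9+10 = 22
HUB → GRN → IVY → DOK: 8+11+10 = 29
Cheapest is HUB → PIN → IVY → DOK at 22 min.
So from HUB the first move is to PIN.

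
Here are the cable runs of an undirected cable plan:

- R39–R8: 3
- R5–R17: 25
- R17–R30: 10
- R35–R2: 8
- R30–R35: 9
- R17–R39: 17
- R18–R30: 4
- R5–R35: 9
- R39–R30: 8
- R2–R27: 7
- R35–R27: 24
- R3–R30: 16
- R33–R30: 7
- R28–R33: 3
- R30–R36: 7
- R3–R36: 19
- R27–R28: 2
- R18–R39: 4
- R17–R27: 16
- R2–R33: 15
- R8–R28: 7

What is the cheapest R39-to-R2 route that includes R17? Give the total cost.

40

Best R39 to R17: R39–R17 costing 17
Best R17 to R2: R17–R27–R2 costing 23
Total via R17: 17 + 23 = 40.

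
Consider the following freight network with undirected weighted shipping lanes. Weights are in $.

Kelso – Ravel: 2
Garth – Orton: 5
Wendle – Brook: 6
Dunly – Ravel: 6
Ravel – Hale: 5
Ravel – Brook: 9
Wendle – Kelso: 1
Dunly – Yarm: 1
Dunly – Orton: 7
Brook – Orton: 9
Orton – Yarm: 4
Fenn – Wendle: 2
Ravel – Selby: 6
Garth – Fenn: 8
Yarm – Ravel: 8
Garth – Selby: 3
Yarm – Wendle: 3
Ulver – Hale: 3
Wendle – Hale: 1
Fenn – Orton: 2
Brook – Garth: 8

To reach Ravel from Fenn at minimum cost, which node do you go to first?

Compare a few routes:
Fenn - Wendle - Hale - Ravel: 2+1+5 = 8
Fenn - Wendle - Kelso - Ravel: 2+1+2 = 5
Cheapest is Fenn - Wendle - Kelso - Ravel at $5.
So from Fenn the first move is to Wendle.

Wendle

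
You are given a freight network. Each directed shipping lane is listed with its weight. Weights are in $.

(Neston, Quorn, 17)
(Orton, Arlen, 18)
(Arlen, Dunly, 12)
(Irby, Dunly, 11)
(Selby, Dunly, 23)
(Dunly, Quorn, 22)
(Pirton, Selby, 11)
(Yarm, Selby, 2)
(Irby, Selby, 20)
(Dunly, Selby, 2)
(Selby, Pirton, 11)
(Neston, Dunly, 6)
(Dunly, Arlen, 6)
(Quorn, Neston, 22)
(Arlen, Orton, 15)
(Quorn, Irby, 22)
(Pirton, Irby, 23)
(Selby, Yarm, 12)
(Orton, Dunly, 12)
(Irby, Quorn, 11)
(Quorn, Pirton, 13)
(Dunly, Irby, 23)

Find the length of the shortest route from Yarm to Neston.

$69

Enumerating some paths:
Yarm - Selby - Dunly - Quorn - Neston: 2+23+22+22 = 69
Yarm - Selby - Dunly - Irby - Quorn - Neston: 2+23+23+11+22 = 81
Cheapest is Yarm - Selby - Dunly - Quorn - Neston at $69.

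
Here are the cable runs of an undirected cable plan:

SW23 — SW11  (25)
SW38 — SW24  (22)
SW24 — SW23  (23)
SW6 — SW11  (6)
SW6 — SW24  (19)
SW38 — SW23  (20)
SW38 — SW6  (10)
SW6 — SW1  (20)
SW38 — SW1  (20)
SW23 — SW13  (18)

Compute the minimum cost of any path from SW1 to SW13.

Compare a few routes:
SW1 - SW6 - SW11 - SW23 - SW13: 20+6+25+18 = 69
SW1 - SW38 - SW23 - SW13: 20+20+18 = 58
SW1 - SW6 - SW38 - SW23 - SW13: 20+10+20+18 = 68
Cheapest is SW1 - SW38 - SW23 - SW13 at 58.

58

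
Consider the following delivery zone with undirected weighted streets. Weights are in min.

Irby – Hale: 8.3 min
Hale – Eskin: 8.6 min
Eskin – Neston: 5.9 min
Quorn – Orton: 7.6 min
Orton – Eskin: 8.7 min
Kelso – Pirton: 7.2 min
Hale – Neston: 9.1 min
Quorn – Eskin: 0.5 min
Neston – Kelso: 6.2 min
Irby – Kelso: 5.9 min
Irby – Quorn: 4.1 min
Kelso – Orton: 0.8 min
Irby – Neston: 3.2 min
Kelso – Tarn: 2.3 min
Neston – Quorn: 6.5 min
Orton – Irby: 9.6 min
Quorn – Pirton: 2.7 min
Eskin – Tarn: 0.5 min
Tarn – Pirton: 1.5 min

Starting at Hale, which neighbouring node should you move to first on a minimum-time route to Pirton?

Compare a few routes:
Hale → Eskin → Quorn → Pirton: 8.6+0.5+2.7 = 11.8
Hale → Eskin → Tarn → Pirton: 8.6+0.5+1.5 = 10.6
The minimum is 10.6 min via Hale → Eskin → Tarn → Pirton.
So from Hale the first move is to Eskin.

Eskin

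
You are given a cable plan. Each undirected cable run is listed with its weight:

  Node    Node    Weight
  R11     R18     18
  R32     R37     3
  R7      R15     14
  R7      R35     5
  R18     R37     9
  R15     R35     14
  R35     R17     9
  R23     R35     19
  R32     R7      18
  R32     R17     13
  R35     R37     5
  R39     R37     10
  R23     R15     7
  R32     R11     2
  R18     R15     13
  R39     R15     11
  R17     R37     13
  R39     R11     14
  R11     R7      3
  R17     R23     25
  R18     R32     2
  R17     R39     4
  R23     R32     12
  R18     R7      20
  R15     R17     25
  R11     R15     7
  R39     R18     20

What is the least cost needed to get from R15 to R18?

Shortest distances from R15:
R15: 0
R23: 7  (via R15)
R11: 7  (via R15)
R32: 9  (via R11)
R7: 10  (via R11)
R18: 11  (via R32)
Shortest route: R15–R11–R32–R18 = 11.

11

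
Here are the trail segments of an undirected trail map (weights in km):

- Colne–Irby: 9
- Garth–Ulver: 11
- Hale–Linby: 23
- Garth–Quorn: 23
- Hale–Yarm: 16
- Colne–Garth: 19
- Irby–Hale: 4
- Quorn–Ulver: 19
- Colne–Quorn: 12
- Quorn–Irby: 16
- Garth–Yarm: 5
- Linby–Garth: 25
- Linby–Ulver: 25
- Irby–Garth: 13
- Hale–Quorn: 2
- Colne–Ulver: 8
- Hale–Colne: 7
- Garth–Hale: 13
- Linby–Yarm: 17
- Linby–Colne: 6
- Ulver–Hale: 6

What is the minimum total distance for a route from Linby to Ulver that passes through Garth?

Shortest Linby→Garth: Linby → Yarm → Garth = 22
Best Garth to Ulver: Garth → Ulver costing 11
Total via Garth: 22 + 11 = 33 km.

33 km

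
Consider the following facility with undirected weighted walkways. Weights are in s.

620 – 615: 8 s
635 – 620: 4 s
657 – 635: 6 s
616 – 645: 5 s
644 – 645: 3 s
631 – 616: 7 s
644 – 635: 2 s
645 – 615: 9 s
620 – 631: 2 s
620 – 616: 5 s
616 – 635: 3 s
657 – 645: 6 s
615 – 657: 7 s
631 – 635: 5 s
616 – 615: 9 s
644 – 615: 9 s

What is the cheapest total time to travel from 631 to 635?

5 s

Compare a few routes:
631 → 635: 5 = 5
631 → 620 → 635: 2+4 = 6
The minimum is 5 s via 631 → 635.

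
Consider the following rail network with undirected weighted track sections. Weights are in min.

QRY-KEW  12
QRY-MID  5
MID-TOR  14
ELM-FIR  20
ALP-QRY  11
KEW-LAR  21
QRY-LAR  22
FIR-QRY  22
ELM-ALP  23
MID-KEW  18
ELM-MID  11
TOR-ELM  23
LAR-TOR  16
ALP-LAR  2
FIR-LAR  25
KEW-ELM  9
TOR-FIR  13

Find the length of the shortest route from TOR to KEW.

Shortest distances from TOR:
TOR: 0
FIR: 13  (via TOR)
MID: 14  (via TOR)
LAR: 16  (via TOR)
ALP: 18  (via LAR)
QRY: 19  (via MID)
ELM: 23  (via TOR)
KEW: 31  (via QRY)
Shortest route: TOR → MID → QRY → KEW = 31 min.

31 min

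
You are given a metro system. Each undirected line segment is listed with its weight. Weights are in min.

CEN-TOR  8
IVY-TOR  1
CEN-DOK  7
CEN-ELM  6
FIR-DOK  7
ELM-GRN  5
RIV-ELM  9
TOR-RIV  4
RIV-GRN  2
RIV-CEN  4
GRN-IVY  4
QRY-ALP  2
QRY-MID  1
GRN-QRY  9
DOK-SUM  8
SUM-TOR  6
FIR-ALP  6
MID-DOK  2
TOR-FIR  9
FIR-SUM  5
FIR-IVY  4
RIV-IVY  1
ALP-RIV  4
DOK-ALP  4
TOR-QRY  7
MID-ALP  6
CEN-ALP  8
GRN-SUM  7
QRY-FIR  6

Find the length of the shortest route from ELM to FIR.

Compare a few routes:
ELM–CEN–RIV–IVY–FIR: 6+4+1+4 = 15
ELM–RIV–IVY–FIR: 9+1+4 = 14
ELM–GRN–RIV–IVY–FIR: 5+2+1+4 = 12
ELM–GRN–IVY–FIR: 5+4+4 = 13
The minimum is 12 min via ELM–GRN–RIV–IVY–FIR.

12 min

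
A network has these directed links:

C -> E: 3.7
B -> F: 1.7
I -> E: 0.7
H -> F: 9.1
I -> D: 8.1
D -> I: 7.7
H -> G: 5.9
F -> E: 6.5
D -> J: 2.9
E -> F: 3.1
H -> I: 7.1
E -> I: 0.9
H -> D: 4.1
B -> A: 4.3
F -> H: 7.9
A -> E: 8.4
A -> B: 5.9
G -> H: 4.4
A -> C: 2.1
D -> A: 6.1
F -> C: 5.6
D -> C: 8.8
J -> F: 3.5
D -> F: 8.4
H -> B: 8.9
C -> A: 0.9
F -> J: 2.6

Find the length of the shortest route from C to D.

12.7

Settle nodes by increasing distance from C:
C: 0
A: 0.9  (via C)
E: 3.7  (via C)
I: 4.6  (via E)
B: 6.8  (via A)
F: 6.8  (via E)
J: 9.4  (via F)
D: 12.7  (via I)
Shortest route: C–E–I–D = 12.7.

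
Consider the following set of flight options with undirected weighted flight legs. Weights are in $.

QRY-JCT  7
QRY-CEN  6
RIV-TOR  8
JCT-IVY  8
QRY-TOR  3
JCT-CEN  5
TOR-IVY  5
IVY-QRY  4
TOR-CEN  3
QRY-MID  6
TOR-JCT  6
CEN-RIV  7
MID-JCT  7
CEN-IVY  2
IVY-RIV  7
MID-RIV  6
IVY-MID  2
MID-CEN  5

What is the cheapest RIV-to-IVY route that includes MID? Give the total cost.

$8

Shortest RIV→MID: RIV → MID = 6
Shortest MID→IVY: MID → IVY = 2
Total via MID: 6 + 2 = $8.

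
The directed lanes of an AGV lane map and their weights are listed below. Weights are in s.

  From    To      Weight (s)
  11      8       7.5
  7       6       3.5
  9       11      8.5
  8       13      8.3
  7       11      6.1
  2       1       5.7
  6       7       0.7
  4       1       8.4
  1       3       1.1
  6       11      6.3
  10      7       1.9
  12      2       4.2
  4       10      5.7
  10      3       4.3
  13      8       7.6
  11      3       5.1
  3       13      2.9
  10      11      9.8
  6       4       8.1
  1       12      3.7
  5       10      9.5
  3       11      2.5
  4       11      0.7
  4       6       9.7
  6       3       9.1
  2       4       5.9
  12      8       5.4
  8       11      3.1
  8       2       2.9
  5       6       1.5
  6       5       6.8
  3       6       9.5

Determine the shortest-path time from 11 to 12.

Compare a few routes:
11–3–13–8–2–1–12: 5.1+2.9+7.6+2.9+5.7+3.7 = 27.9
11–8–2–1–12: 7.5+2.9+5.7+3.7 = 19.8
The minimum is 19.8 s via 11–8–2–1–12.

19.8 s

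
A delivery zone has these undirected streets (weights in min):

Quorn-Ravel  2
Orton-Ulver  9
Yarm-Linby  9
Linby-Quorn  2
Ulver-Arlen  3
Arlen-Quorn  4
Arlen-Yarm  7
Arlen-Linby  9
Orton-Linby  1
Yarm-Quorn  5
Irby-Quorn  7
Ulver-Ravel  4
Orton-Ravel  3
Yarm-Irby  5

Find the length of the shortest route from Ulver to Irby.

13 min

Running Dijkstra from Ulver:
Ulver: 0
Arlen: 3  (via Ulver)
Ravel: 4  (via Ulver)
Quorn: 6  (via Ravel)
Orton: 7  (via Ravel)
Linby: 8  (via Quorn)
Yarm: 10  (via Arlen)
Irby: 13  (via Quorn)
Shortest route: Ulver–Ravel–Quorn–Irby = 13 min.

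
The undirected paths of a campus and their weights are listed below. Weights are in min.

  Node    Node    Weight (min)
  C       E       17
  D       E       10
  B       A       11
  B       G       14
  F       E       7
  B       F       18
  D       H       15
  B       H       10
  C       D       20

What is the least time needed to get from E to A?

Shortest distances from E:
E: 0
F: 7  (via E)
D: 10  (via E)
C: 17  (via E)
B: 25  (via F)
H: 25  (via D)
A: 36  (via B)
Shortest route: E → F → B → A = 36 min.

36 min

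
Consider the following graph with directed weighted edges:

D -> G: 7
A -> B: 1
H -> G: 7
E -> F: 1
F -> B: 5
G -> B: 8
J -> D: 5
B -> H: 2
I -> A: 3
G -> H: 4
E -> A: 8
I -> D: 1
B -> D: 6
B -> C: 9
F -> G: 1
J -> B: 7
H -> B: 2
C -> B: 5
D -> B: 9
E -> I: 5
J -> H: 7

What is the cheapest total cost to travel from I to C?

13

Candidate routes:
I - A - B - C: 3+1+9 = 13
I - D - G - H - B - C: 1+7+4+2+9 = 23
I - D - B - C: 1+9+9 = 19
I - D - G - B - C: 1+7+8+9 = 25
Cheapest is I - A - B - C at 13.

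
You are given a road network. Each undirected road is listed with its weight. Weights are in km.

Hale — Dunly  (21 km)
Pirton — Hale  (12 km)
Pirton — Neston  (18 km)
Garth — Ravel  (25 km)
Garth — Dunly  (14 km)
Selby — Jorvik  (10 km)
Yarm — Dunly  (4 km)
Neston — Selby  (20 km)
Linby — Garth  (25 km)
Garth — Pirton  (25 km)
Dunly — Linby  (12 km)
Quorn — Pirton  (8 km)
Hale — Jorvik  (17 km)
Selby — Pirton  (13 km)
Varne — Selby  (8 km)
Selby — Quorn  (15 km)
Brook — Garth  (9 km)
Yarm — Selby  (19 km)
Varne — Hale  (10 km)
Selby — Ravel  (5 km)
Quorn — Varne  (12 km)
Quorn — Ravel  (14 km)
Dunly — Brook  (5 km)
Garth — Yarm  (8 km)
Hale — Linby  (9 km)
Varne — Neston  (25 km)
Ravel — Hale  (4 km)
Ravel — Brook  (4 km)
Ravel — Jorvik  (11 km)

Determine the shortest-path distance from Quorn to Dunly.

Candidate routes:
Quorn–Ravel–Brook–Dunly: 14+4+5 = 23
Quorn–Selby–Ravel–Brook–Dunly: 15+5+4+5 = 29
The minimum is 23 km via Quorn–Ravel–Brook–Dunly.

23 km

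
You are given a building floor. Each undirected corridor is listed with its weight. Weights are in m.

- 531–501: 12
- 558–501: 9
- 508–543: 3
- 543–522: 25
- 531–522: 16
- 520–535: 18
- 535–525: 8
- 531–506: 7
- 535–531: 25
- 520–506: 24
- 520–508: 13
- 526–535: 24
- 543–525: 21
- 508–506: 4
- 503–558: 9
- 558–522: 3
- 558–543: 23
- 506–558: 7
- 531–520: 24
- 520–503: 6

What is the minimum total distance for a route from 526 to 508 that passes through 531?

Shortest 526→531: 526 → 535 → 531 = 49
Best 531 to 508: 531 → 506 → 508 costing 11
Total via 531: 49 + 11 = 60 m.

60 m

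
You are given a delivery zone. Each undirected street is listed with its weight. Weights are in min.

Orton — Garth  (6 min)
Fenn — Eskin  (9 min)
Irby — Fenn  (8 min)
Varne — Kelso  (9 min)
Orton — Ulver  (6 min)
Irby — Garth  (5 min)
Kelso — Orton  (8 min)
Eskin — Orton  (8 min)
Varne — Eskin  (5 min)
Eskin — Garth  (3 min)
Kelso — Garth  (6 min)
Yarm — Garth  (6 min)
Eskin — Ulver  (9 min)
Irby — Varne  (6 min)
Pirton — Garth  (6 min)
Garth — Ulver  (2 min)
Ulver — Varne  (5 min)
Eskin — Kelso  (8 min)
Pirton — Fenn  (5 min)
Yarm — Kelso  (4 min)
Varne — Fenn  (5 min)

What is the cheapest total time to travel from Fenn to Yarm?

17 min

Running Dijkstra from Fenn:
Fenn: 0
Pirton: 5  (via Fenn)
Varne: 5  (via Fenn)
Irby: 8  (via Fenn)
Eskin: 9  (via Fenn)
Ulver: 10  (via Varne)
Garth: 11  (via Pirton)
Kelso: 14  (via Varne)
Orton: 16  (via Ulver)
Yarm: 17  (via Garth)
Shortest route: Fenn–Pirton–Garth–Yarm = 17 min.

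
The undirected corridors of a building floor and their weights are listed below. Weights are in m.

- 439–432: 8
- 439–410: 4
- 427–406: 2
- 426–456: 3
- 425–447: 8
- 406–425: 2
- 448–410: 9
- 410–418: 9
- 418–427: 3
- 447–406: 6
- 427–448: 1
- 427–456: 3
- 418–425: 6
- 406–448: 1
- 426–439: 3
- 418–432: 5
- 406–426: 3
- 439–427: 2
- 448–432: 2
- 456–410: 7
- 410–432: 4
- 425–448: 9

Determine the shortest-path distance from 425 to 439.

6 m

Settle nodes by increasing distance from 425:
425: 0
406: 2  (via 425)
448: 3  (via 406)
427: 4  (via 406)
426: 5  (via 406)
432: 5  (via 448)
418: 6  (via 425)
439: 6  (via 427)
Shortest route: 425–406–427–439 = 6 m.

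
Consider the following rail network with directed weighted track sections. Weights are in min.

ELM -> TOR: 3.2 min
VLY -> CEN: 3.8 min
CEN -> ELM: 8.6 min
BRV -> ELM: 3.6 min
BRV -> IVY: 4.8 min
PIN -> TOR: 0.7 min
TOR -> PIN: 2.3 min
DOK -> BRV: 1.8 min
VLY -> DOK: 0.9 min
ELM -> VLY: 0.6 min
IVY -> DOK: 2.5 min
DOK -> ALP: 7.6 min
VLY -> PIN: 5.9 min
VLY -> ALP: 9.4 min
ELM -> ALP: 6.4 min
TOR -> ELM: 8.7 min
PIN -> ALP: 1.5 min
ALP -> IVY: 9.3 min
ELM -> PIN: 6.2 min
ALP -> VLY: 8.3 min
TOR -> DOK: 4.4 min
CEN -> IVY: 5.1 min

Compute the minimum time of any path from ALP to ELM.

Running Dijkstra from ALP:
ALP: 0
VLY: 8.3  (via ALP)
DOK: 9.2  (via VLY)
IVY: 9.3  (via ALP)
BRV: 11  (via DOK)
CEN: 12.1  (via VLY)
PIN: 14.2  (via VLY)
ELM: 14.6  (via BRV)
Shortest route: ALP → VLY → DOK → BRV → ELM = 14.6 min.

14.6 min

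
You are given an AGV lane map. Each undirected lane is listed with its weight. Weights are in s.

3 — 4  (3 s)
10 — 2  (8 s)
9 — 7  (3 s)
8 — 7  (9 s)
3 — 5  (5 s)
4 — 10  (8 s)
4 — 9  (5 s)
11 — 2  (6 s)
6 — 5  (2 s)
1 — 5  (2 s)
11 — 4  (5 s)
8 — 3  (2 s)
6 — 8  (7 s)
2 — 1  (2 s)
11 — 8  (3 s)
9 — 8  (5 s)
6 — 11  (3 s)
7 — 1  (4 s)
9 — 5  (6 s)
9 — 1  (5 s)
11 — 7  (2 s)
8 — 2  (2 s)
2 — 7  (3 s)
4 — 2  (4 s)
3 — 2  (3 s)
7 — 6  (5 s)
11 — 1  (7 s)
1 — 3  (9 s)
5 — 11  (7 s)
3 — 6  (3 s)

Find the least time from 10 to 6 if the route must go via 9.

21 s

Best 10 to 9: 10 → 4 → 9 costing 13
Shortest 9→6: 9 → 7 → 6 = 8
Total via 9: 13 + 8 = 21 s.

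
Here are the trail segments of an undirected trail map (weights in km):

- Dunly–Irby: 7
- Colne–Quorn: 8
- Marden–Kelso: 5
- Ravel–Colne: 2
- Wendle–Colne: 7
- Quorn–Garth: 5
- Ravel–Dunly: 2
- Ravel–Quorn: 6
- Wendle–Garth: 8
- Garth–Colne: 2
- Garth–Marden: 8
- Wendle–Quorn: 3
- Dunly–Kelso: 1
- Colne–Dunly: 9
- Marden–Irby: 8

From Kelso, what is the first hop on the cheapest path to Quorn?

Candidate routes:
Kelso - Dunly - Ravel - Colne - Garth - Quorn: 1+2+2+2+5 = 12
Kelso - Dunly - Ravel - Colne - Quorn: 1+2+2+8 = 13
Kelso - Dunly - Ravel - Quorn: 1+2+6 = 9
Kelso - Dunly - Ravel - Colne - Wendle - Quorn: 1+2+2+7+3 = 15
The minimum is 9 km via Kelso - Dunly - Ravel - Quorn.
So from Kelso the first move is to Dunly.

Dunly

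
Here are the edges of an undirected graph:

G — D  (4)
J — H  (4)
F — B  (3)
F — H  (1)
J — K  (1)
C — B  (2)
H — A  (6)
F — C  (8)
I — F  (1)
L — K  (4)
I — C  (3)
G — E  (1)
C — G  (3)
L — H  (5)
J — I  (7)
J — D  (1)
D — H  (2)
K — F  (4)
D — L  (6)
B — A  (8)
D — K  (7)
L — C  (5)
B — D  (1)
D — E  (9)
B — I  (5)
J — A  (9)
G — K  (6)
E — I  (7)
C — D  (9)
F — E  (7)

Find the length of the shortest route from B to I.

Candidate routes:
B–D–H–F–I: 1+2+1+1 = 5
B–F–I: 3+1 = 4
B–C–I: 2+3 = 5
The minimum is 4 via B–F–I.

4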